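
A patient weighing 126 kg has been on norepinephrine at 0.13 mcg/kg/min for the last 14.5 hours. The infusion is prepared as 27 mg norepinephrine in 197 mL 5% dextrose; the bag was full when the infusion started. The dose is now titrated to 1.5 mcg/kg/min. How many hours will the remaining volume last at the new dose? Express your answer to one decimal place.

Initial rate:
Dose = 0.13 mcg/kg/min × 126 kg = 16.38 mcg/min
16.38 mcg/min × 60 min/hr = 982.8 mcg/hr
Concentration = 27 mg ÷ 197 mL = 0.1370558 mg/mL = 137.0558 mcg/mL
Rate = 982.8 mcg/hr ÷ 137.0558 mcg/mL = 7.1708 mL/hr
Volume infused so far = 7.1708 mL/hr × 14.5 hr = 103.9766 mL
Volume remaining = 197 − 103.9766 = 93.0234 mL
New rate:
Dose = 1.5 mcg/kg/min × 126 kg = 189 mcg/min
189 mcg/min × 60 min/hr = 11340 mcg/hr
Rate = 11340 mcg/hr ÷ 137.0558 mcg/mL = 82.74 mL/hr
Time remaining = 93.0234 mL ÷ 82.74 mL/hr = 1.124286 hr

1.1 hours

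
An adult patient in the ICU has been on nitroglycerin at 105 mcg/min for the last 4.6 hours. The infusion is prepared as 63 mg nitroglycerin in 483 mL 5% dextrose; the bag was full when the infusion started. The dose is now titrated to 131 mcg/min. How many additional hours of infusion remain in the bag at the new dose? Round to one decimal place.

4.3 hours

Initial rate:
105 mcg/min × 60 min/hr = 6300 mcg/hr
Concentration = 63 mg ÷ 483 mL = 0.1304348 mg/mL = 130.4348 mcg/mL
Rate = 6300 mcg/hr ÷ 130.4348 mcg/mL = 48.3 mL/hr
Volume infused so far = 48.3 mL/hr × 4.6 hr = 222.18 mL
Volume remaining = 483 − 222.18 = 260.82 mL
New rate:
131 mcg/min × 60 min/hr = 7860 mcg/hr
Rate = 7860 mcg/hr ÷ 130.4348 mcg/mL = 60.26 mL/hr
Time remaining = 260.82 mL ÷ 60.26 mL/hr = 4.328244 hr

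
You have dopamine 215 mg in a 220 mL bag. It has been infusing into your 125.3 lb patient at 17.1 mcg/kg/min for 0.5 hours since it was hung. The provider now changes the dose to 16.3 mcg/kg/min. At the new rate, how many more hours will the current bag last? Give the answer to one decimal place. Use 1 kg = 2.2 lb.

Initial rate:
Weight = 125.3 lb ÷ 2.2 lb/kg = 56.95455 kg
Dose = 17.1 mcg/kg/min × 56.95455 kg = 973.9227 mcg/min
973.9227 mcg/min × 60 min/hr = 58435.36 mcg/hr
Concentration = 215 mg ÷ 220 mL = 0.9772727 mg/mL = 977.2727 mcg/mL
Rate = 58435.36 mcg/hr ÷ 977.2727 mcg/mL = 59.79433 mL/hr
Volume infused so far = 59.79433 mL/hr × 0.5 hr = 29.89716 mL
Volume remaining = 220 − 29.89716 = 190.1028 mL
New rate:
Dose = 16.3 mcg/kg/min × 56.95455 kg = 928.3591 mcg/min
928.3591 mcg/min × 60 min/hr = 55701.55 mcg/hr
Rate = 55701.55 mcg/hr ÷ 977.2727 mcg/mL = 56.99693 mL/hr
Time remaining = 190.1028 mL ÷ 56.99693 mL/hr = 3.335317 hr

3.3 hours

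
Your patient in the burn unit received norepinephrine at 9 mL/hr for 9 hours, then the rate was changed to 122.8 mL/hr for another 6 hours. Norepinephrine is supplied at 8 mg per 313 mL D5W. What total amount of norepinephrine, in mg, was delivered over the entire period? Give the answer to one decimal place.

Concentration = 8 mg ÷ 313 mL = 0.02555911 mg/mL
Stage 1: 9 mL/hr × 9 hr = 81 mL → 81 mL × 0.02555911 mg/mL = 2.070288 mg
Stage 2: 122.8 mL/hr × 6 hr = 736.8 mL → 736.8 mL × 0.02555911 mg/mL = 18.83195 mg
Total = 2.070288 + 18.83195 = 20.90224 mg

20.9 mg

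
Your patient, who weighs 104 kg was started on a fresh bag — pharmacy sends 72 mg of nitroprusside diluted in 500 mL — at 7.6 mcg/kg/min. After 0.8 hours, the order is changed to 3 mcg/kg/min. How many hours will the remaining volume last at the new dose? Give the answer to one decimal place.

1.8 hours

Initial rate:
Dose = 7.6 mcg/kg/min × 104 kg = 790.4 mcg/min
790.4 mcg/min × 60 min/hr = 47424 mcg/hr
Concentration = 72 mg ÷ 500 mL = 0.144 mg/mL = 144 mcg/mL
Rate = 47424 mcg/hr ÷ 144 mcg/mL = 329.3333 mL/hr
Volume infused so far = 329.3333 mL/hr × 0.8 hr = 263.4667 mL
Volume remaining = 500 − 263.4667 = 236.5333 mL
New rate:
Dose = 3 mcg/kg/min × 104 kg = 312 mcg/min
312 mcg/min × 60 min/hr = 18720 mcg/hr
Rate = 18720 mcg/hr ÷ 144 mcg/mL = 130 mL/hr
Time remaining = 236.5333 mL ÷ 130 mL/hr = 1.819487 hr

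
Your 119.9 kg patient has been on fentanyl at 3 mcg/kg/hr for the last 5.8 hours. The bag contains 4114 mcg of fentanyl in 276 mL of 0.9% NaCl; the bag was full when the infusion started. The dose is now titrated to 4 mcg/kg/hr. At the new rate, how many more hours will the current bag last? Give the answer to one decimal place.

4.2 hours

Initial rate:
Dose = 3 mcg/kg/hr × 119.9 kg = 359.7 mcg/hr
Concentration = 4114 mcg ÷ 276 mL = 14.9058 mcg/mL
Rate = 359.7 mcg/hr ÷ 14.9058 mcg/mL = 24.13155 mL/hr
Volume infused so far = 24.13155 mL/hr × 5.8 hr = 139.963 mL
Volume remaining = 276 − 139.963 = 136.037 mL
New rate:
Dose = 4 mcg/kg/hr × 119.9 kg = 479.6 mcg/hr
Rate = 479.6 mcg/hr ÷ 14.9058 mcg/mL = 32.1754 mL/hr
Time remaining = 136.037 mL ÷ 32.1754 mL/hr = 4.227982 hr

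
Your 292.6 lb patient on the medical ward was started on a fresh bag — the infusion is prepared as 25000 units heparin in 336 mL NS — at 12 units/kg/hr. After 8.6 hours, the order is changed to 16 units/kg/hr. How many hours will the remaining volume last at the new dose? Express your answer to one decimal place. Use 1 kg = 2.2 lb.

5.3 hours

Initial rate:
Weight = 292.6 lb ÷ 2.2 lb/kg = 133 kg
Dose = 12 units/kg/hr × 133 kg = 1596 units/hr
Concentration = 25000 units ÷ 336 mL = 74.40476 units/mL
Rate = 1596 units/hr ÷ 74.40476 units/mL = 21.45024 mL/hr
Volume infused so far = 21.45024 mL/hr × 8.6 hr = 184.4721 mL
Volume remaining = 336 − 184.4721 = 151.5279 mL
New rate:
Dose = 16 units/kg/hr × 133 kg = 2128 units/hr
Rate = 2128 units/hr ÷ 74.40476 units/mL = 28.60032 mL/hr
Time remaining = 151.5279 mL ÷ 28.60032 mL/hr = 5.29812 hr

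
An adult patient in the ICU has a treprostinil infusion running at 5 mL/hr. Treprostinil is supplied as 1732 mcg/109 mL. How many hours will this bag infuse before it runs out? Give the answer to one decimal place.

21.8 hours

Duration = 109 mL ÷ 5 mL/hr = 21.8 hr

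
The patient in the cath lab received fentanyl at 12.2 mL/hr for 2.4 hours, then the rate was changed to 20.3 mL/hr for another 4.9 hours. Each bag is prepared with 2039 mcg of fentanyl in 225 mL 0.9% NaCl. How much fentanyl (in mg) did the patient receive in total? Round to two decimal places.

1.17 mg

Concentration = 2039 mcg ÷ 225 mL = 9.062222 mcg/mL
Stage 1: 12.2 mL/hr × 2.4 hr = 29.28 mL → 29.28 mL × 9.062222 mcg/mL = 265.3419 mcg
Stage 2: 20.3 mL/hr × 4.9 hr = 99.47 mL → 99.47 mL × 9.062222 mcg/mL = 901.4192 mcg
Total = 265.3419 + 901.4192 = 1166.761 mcg = 1.166761 mg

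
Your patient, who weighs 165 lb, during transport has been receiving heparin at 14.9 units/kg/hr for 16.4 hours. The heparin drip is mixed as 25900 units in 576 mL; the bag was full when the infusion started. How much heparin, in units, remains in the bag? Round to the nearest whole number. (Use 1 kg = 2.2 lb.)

7573 units

Weight = 165 lb ÷ 2.2 lb/kg = 75 kg
Dose = 14.9 units/kg/hr × 75 kg = 1117.5 units/hr
Concentration = 25900 units ÷ 576 mL = 44.96528 units/mL
Rate = 1117.5 units/hr ÷ 44.96528 units/mL = 24.85251 mL/hr
Volume infused = 24.85251 mL/hr × 16.4 hr = 407.5812 mL
Volume remaining = 576 − 407.5812 = 168.4188 mL
Drug remaining = 168.4188 mL × 44.96528 units/mL = 7573 units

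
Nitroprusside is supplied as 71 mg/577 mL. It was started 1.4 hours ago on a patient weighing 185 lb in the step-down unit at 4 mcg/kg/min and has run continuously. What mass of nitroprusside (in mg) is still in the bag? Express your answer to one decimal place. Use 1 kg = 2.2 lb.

42.7 mg

Weight = 185 lb ÷ 2.2 lb/kg = 84.09091 kg
Dose = 4 mcg/kg/min × 84.09091 kg = 336.3636 mcg/min
336.3636 mcg/min × 60 min/hr = 20181.82 mcg/hr
Concentration = 71 mg ÷ 577 mL = 0.1230503 mg/mL = 123.0503 mcg/mL
Rate = 20181.82 mcg/hr ÷ 123.0503 mcg/mL = 164.0128 mL/hr
Volume infused = 164.0128 mL/hr × 1.4 hr = 229.6179 mL
Volume remaining = 577 − 229.6179 = 347.3821 mL
Drug remaining = 347.3821 mL × 123.0503 mcg/mL = 42745.45 mcg = 42.74545 mg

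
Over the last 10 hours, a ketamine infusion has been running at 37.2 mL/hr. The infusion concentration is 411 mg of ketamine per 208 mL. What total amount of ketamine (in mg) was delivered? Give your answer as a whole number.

735 mg

Concentration = 411 mg ÷ 208 mL = 1.975962 mg/mL
Drug rate = 37.2 mL/hr × 1.975962 mg/mL = 73.50577 mg/hr
Total = 73.50577 mg/hr × 10 hr = 735.0577 mg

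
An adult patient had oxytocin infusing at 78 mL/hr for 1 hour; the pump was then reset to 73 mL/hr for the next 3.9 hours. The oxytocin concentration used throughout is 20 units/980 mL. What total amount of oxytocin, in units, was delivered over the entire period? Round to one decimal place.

Concentration = 20 units ÷ 980 mL = 0.02040816 units/mL
Stage 1: 78 mL/hr × 1 hr = 78 mL → 78 mL × 0.02040816 units/mL = 1.591837 units
Stage 2: 73 mL/hr × 3.9 hr = 284.7 mL → 284.7 mL × 0.02040816 units/mL = 5.810204 units
Total = 1.591837 + 5.810204 = 7.402041 units

7.4 units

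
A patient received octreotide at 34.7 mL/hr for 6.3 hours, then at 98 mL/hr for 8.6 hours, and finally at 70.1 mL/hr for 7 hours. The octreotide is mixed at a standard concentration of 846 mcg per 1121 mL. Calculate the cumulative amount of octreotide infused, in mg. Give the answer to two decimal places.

Concentration = 846 mcg ÷ 1121 mL = 0.7546833 mcg/mL
Stage 1: 34.7 mL/hr × 6.3 hr = 218.61 mL → 218.61 mL × 0.7546833 mcg/mL = 164.9813 mcg
Stage 2: 98 mL/hr × 8.6 hr = 842.8 mL → 842.8 mL × 0.7546833 mcg/mL = 636.0471 mcg
Stage 3: 70.1 mL/hr × 7 hr = 490.7 mL → 490.7 mL × 0.7546833 mcg/mL = 370.3231 mcg
Total = 164.9813 + 636.0471 + 370.3231 = 1171.352 mcg = 1.171352 mg

1.17 mg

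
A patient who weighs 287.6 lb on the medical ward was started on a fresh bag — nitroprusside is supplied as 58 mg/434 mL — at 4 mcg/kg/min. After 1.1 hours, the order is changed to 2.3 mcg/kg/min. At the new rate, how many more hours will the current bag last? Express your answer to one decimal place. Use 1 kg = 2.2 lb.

Initial rate:
Weight = 287.6 lb ÷ 2.2 lb/kg = 130.7273 kg
Dose = 4 mcg/kg/min × 130.7273 kg = 522.9091 mcg/min
522.9091 mcg/min × 60 min/hr = 31374.55 mcg/hr
Concentration = 58 mg ÷ 434 mL = 0.1336406 mg/mL = 133.6406 mcg/mL
Rate = 31374.55 mcg/hr ÷ 133.6406 mcg/mL = 234.7682 mL/hr
Volume infused so far = 234.7682 mL/hr × 1.1 hr = 258.245 mL
Volume remaining = 434 − 258.245 = 175.755 mL
New rate:
Dose = 2.3 mcg/kg/min × 130.7273 kg = 300.6727 mcg/min
300.6727 mcg/min × 60 min/hr = 18040.36 mcg/hr
Rate = 18040.36 mcg/hr ÷ 133.6406 mcg/mL = 134.9917 mL/hr
Time remaining = 175.755 mL ÷ 134.9917 mL/hr = 1.301969 hr

1.3 hours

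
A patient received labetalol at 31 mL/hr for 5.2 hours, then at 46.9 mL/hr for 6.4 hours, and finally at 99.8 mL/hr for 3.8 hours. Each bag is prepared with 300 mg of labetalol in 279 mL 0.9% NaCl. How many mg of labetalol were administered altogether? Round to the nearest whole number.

Concentration = 300 mg ÷ 279 mL = 1.075269 mg/mL
Stage 1: 31 mL/hr × 5.2 hr = 161.2 mL → 161.2 mL × 1.075269 mg/mL = 173.3333 mg
Stage 2: 46.9 mL/hr × 6.4 hr = 300.16 mL → 300.16 mL × 1.075269 mg/mL = 322.7527 mg
Stage 3: 99.8 mL/hr × 3.8 hr = 379.24 mL → 379.24 mL × 1.075269 mg/mL = 407.7849 mg
Total = 173.3333 + 322.7527 + 407.7849 = 903.871 mg

904 mg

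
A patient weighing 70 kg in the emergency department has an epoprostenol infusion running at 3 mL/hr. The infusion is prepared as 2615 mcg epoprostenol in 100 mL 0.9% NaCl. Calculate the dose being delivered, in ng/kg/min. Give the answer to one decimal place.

Concentration = 2615 mcg ÷ 100 mL = 26.15 mcg/mL = 26150 ng/mL
Drug rate = 3 mL/hr × 26150 ng/mL = 78450 ng/hr
78450 ng/hr ÷ 60 min/hr = 1307.5 ng/min
1307.5 ng/min ÷ 70 kg = 18.67857 ng/kg/min

18.7 ng/kg/min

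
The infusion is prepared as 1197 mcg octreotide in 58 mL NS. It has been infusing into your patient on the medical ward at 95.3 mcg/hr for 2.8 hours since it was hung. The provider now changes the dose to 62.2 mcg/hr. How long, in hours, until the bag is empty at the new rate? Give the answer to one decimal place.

Initial rate:
Concentration = 1197 mcg ÷ 58 mL = 20.63793 mcg/mL
Rate = 95.3 mcg/hr ÷ 20.63793 mcg/mL = 4.617711 mL/hr
Volume infused so far = 4.617711 mL/hr × 2.8 hr = 12.92959 mL
Volume remaining = 58 − 12.92959 = 45.07041 mL
New rate:
Rate = 62.2 mcg/hr ÷ 20.63793 mcg/mL = 3.013868 mL/hr
Time remaining = 45.07041 mL ÷ 3.013868 mL/hr = 14.95434 hr

15.0 hours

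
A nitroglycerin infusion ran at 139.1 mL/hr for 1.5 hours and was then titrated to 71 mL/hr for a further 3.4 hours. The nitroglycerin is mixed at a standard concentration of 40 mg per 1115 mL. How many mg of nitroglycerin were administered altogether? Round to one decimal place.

16.1 mg

Concentration = 40 mg ÷ 1115 mL = 0.03587444 mg/mL
Stage 1: 139.1 mL/hr × 1.5 hr = 208.65 mL → 208.65 mL × 0.03587444 mg/mL = 7.485202 mg
Stage 2: 71 mL/hr × 3.4 hr = 241.4 mL → 241.4 mL × 0.03587444 mg/mL = 8.66009 mg
Total = 7.485202 + 8.66009 = 16.14529 mg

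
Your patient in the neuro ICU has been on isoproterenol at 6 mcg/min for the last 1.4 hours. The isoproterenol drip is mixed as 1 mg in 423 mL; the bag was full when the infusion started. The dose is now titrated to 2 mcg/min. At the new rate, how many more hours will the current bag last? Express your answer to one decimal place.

4.1 hours

Initial rate:
6 mcg/min × 60 min/hr = 360 mcg/hr
Concentration = 1 mg ÷ 423 mL = 0.002364066 mg/mL = 2.364066 mcg/mL
Rate = 360 mcg/hr ÷ 2.364066 mcg/mL = 152.28 mL/hr
Volume infused so far = 152.28 mL/hr × 1.4 hr = 213.192 mL
Volume remaining = 423 − 213.192 = 209.808 mL
New rate:
2 mcg/min × 60 min/hr = 120 mcg/hr
Rate = 120 mcg/hr ÷ 2.364066 mcg/mL = 50.76 mL/hr
Time remaining = 209.808 mL ÷ 50.76 mL/hr = 4.133333 hr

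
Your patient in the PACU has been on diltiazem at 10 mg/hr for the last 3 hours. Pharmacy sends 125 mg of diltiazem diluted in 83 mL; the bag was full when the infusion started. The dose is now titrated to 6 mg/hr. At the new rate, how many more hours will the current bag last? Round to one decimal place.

15.8 hours

Initial rate:
Concentration = 125 mg ÷ 83 mL = 1.506024 mg/mL
Rate = 10 mg/hr ÷ 1.506024 mg/mL = 6.64 mL/hr
Volume infused so far = 6.64 mL/hr × 3 hr = 19.92 mL
Volume remaining = 83 − 19.92 = 63.08 mL
New rate:
Rate = 6 mg/hr ÷ 1.506024 mg/mL = 3.984 mL/hr
Time remaining = 63.08 mL ÷ 3.984 mL/hr = 15.83333 hr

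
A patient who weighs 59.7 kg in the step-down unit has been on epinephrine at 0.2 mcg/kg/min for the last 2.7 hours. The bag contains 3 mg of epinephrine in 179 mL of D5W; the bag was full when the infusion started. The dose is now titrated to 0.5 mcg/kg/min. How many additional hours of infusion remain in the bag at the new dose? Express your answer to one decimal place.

Initial rate:
Dose = 0.2 mcg/kg/min × 59.7 kg = 11.94 mcg/min
11.94 mcg/min × 60 min/hr = 716.4 mcg/hr
Concentration = 3 mg ÷ 179 mL = 0.01675978 mg/mL = 16.75978 mcg/mL
Rate = 716.4 mcg/hr ÷ 16.75978 mcg/mL = 42.7452 mL/hr
Volume infused so far = 42.7452 mL/hr × 2.7 hr = 115.412 mL
Volume remaining = 179 − 115.412 = 63.58796 mL
New rate:
Dose = 0.5 mcg/kg/min × 59.7 kg = 29.85 mcg/min
29.85 mcg/min × 60 min/hr = 1791 mcg/hr
Rate = 1791 mcg/hr ÷ 16.75978 mcg/mL = 106.863 mL/hr
Time remaining = 63.58796 mL ÷ 106.863 mL/hr = 0.5950419 hr

0.6 hours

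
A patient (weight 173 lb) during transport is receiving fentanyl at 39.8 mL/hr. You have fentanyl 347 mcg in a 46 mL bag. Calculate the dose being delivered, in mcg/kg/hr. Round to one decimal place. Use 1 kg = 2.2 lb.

Weight = 173 lb ÷ 2.2 lb/kg = 78.63636 kg
Concentration = 347 mcg ÷ 46 mL = 7.543478 mcg/mL
Drug rate = 39.8 mL/hr × 7.543478 mcg/mL = 300.2304 mcg/hr
300.2304 mcg/hr ÷ 78.63636 kg = 3.817959 mcg/kg/hr

3.8 mcg/kg/hr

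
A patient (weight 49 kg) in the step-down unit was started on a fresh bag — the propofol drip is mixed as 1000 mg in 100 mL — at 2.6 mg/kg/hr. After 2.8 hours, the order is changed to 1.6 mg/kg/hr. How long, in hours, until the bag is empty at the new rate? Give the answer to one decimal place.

8.2 hours

Initial rate:
Dose = 2.6 mg/kg/hr × 49 kg = 127.4 mg/hr
Concentration = 1000 mg ÷ 100 mL = 10 mg/mL
Rate = 127.4 mg/hr ÷ 10 mg/mL = 12.74 mL/hr
Volume infused so far = 12.74 mL/hr × 2.8 hr = 35.672 mL
Volume remaining = 100 − 35.672 = 64.328 mL
New rate:
Dose = 1.6 mg/kg/hr × 49 kg = 78.4 mg/hr
Rate = 78.4 mg/hr ÷ 10 mg/mL = 7.84 mL/hr
Time remaining = 64.328 mL ÷ 7.84 mL/hr = 8.205102 hr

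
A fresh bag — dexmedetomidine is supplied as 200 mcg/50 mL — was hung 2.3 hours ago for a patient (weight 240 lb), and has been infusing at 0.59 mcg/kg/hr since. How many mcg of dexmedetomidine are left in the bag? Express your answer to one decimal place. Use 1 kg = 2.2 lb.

52.0 mcg

Weight = 240 lb ÷ 2.2 lb/kg = 109.0909 kg
Dose = 0.59 mcg/kg/hr × 109.0909 kg = 64.36364 mcg/hr
Concentration = 200 mcg ÷ 50 mL = 4 mcg/mL
Rate = 64.36364 mcg/hr ÷ 4 mcg/mL = 16.09091 mL/hr
Volume infused = 16.09091 mL/hr × 2.3 hr = 37.00909 mL
Volume remaining = 50 − 37.00909 = 12.99091 mL
Drug remaining = 12.99091 mL × 4 mcg/mL = 51.96364 mcg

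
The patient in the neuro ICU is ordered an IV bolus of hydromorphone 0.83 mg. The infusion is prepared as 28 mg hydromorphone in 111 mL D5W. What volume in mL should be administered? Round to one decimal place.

3.3 mL

Concentration = 28 mg ÷ 111 mL = 0.2522523 mg/mL
Volume = 0.83 mg ÷ 0.2522523 mg/mL = 3.290357 mL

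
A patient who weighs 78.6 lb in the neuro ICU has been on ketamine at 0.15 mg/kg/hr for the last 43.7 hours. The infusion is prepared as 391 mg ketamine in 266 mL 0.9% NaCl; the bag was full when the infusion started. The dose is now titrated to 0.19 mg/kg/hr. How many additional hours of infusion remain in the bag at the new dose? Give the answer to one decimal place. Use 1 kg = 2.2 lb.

23.1 hours

Initial rate:
Weight = 78.6 lb ÷ 2.2 lb/kg = 35.72727 kg
Dose = 0.15 mg/kg/hr × 35.72727 kg = 5.359091 mg/hr
Concentration = 391 mg ÷ 266 mL = 1.469925 mg/mL
Rate = 5.359091 mg/hr ÷ 1.469925 mg/mL = 3.645827 mL/hr
Volume infused so far = 3.645827 mL/hr × 43.7 hr = 159.3226 mL
Volume remaining = 266 − 159.3226 = 106.6774 mL
New rate:
Dose = 0.19 mg/kg/hr × 35.72727 kg = 6.788182 mg/hr
Rate = 6.788182 mg/hr ÷ 1.469925 mg/mL = 4.618047 mL/hr
Time remaining = 106.6774 mL ÷ 4.618047 mL/hr = 23.10011 hr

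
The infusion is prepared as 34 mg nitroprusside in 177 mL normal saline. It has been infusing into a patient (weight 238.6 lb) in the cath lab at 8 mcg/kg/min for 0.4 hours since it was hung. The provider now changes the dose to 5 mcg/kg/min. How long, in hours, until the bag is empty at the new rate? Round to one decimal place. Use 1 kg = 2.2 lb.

Initial rate:
Weight = 238.6 lb ÷ 2.2 lb/kg = 108.4545 kg
Dose = 8 mcg/kg/min × 108.4545 kg = 867.6364 mcg/min
867.6364 mcg/min × 60 min/hr = 52058.18 mcg/hr
Concentration = 34 mg ÷ 177 mL = 0.1920904 mg/mL = 192.0904 mcg/mL
Rate = 52058.18 mcg/hr ÷ 192.0904 mcg/mL = 271.0088 mL/hr
Volume infused so far = 271.0088 mL/hr × 0.4 hr = 108.4035 mL
Volume remaining = 177 − 108.4035 = 68.59649 mL
New rate:
Dose = 5 mcg/kg/min × 108.4545 kg = 542.2727 mcg/min
542.2727 mcg/min × 60 min/hr = 32536.36 mcg/hr
Rate = 32536.36 mcg/hr ÷ 192.0904 mcg/mL = 169.3805 mL/hr
Time remaining = 68.59649 mL ÷ 169.3805 mL/hr = 0.4049846 hr

0.4 hours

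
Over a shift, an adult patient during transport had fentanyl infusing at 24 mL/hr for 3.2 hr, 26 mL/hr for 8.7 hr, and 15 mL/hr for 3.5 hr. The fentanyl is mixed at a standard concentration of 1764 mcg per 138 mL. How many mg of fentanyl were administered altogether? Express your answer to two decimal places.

4.54 mg

Concentration = 1764 mcg ÷ 138 mL = 12.78261 mcg/mL
Stage 1: 24 mL/hr × 3.2 hr = 76.8 mL → 76.8 mL × 12.78261 mcg/mL = 981.7043 mcg
Stage 2: 26 mL/hr × 8.7 hr = 226.2 mL → 226.2 mL × 12.78261 mcg/mL = 2891.426 mcg
Stage 3: 15 mL/hr × 3.5 hr = 52.5 mL → 52.5 mL × 12.78261 mcg/mL = 671.087 mcg
Total = 981.7043 + 2891.426 + 671.087 = 4544.217 mcg = 4.544217 mg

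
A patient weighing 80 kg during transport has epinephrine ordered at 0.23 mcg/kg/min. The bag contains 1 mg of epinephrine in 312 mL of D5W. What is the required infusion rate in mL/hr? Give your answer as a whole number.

Dose = 0.23 mcg/kg/min × 80 kg = 18.4 mcg/min
18.4 mcg/min × 60 min/hr = 1104 mcg/hr
Concentration = 1 mg ÷ 312 mL = 0.003205128 mg/mL = 3.205128 mcg/mL
Rate = 1104 mcg/hr ÷ 3.205128 mcg/mL = 344.448 mL/hr

344 mL/hr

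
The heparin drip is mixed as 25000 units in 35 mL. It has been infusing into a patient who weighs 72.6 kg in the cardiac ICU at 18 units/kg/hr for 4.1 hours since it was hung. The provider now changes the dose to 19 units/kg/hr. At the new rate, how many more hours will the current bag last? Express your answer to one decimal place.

14.2 hours

Initial rate:
Dose = 18 units/kg/hr × 72.6 kg = 1306.8 units/hr
Concentration = 25000 units ÷ 35 mL = 714.2857 units/mL
Rate = 1306.8 units/hr ÷ 714.2857 units/mL = 1.82952 mL/hr
Volume infused so far = 1.82952 mL/hr × 4.1 hr = 7.501032 mL
Volume remaining = 35 − 7.501032 = 27.49897 mL
New rate:
Dose = 19 units/kg/hr × 72.6 kg = 1379.4 units/hr
Rate = 1379.4 units/hr ÷ 714.2857 units/mL = 1.93116 mL/hr
Time remaining = 27.49897 mL ÷ 1.93116 mL/hr = 14.23961 hr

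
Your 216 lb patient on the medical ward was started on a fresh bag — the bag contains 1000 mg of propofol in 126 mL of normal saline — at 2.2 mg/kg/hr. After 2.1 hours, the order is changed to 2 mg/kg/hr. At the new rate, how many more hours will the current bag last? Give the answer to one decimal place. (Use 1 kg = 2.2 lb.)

2.8 hours

Initial rate:
Weight = 216 lb ÷ 2.2 lb/kg = 98.18182 kg
Dose = 2.2 mg/kg/hr × 98.18182 kg = 216 mg/hr
Concentration = 1000 mg ÷ 126 mL = 7.936508 mg/mL
Rate = 216 mg/hr ÷ 7.936508 mg/mL = 27.216 mL/hr
Volume infused so far = 27.216 mL/hr × 2.1 hr = 57.1536 mL
Volume remaining = 126 − 57.1536 = 68.8464 mL
New rate:
Dose = 2 mg/kg/hr × 98.18182 kg = 196.3636 mg/hr
Rate = 196.3636 mg/hr ÷ 7.936508 mg/mL = 24.74182 mL/hr
Time remaining = 68.8464 mL ÷ 24.74182 mL/hr = 2.782593 hr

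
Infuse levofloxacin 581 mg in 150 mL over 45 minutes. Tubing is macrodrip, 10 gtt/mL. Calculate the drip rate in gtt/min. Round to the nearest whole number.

150 mL ÷ (45 min) = 3.333333 mL/min
3.333333 mL/min × 10 gtt/mL = 33.33333 gtt/min

33 gtt/min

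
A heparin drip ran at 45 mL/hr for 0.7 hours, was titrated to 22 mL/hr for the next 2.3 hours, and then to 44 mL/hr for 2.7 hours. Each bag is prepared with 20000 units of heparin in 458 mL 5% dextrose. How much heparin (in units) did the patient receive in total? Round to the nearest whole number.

8773 units

Concentration = 20000 units ÷ 458 mL = 43.66812 units/mL
Stage 1: 45 mL/hr × 0.7 hr = 31.5 mL → 31.5 mL × 43.66812 units/mL = 1375.546 units
Stage 2: 22 mL/hr × 2.3 hr = 50.6 mL → 50.6 mL × 43.66812 units/mL = 2209.607 units
Stage 3: 44 mL/hr × 2.7 hr = 118.8 mL → 118.8 mL × 43.66812 units/mL = 5187.773 units
Total = 1375.546 + 2209.607 + 5187.773 = 8772.926 units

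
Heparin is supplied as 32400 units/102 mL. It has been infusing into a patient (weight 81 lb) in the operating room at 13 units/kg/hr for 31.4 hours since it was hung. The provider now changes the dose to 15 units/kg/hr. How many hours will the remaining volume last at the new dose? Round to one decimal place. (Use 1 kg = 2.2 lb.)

Initial rate:
Weight = 81 lb ÷ 2.2 lb/kg = 36.81818 kg
Dose = 13 units/kg/hr × 36.81818 kg = 478.6364 units/hr
Concentration = 32400 units ÷ 102 mL = 317.6471 units/mL
Rate = 478.6364 units/hr ÷ 317.6471 units/mL = 1.506818 mL/hr
Volume infused so far = 1.506818 mL/hr × 31.4 hr = 47.31409 mL
Volume remaining = 102 − 47.31409 = 54.68591 mL
New rate:
Dose = 15 units/kg/hr × 36.81818 kg = 552.2727 units/hr
Rate = 552.2727 units/hr ÷ 317.6471 units/mL = 1.738636 mL/hr
Time remaining = 54.68591 mL ÷ 1.738636 mL/hr = 31.45333 hr

31.5 hours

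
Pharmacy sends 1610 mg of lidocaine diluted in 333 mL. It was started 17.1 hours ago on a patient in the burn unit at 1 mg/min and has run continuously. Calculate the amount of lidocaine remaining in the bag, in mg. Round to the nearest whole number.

1 mg/min × 60 min/hr = 60 mg/hr
Concentration = 1610 mg ÷ 333 mL = 4.834835 mg/mL
Rate = 60 mg/hr ÷ 4.834835 mg/mL = 12.40994 mL/hr
Volume infused = 12.40994 mL/hr × 17.1 hr = 212.2099 mL
Volume remaining = 333 − 212.2099 = 120.7901 mL
Drug remaining = 120.7901 mL × 4.834835 mg/mL = 584 mg

584 mg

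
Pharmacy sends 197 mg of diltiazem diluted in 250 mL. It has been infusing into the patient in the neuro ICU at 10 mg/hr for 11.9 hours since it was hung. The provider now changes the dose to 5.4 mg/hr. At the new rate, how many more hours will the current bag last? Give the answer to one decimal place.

14.4 hours

Initial rate:
Concentration = 197 mg ÷ 250 mL = 0.788 mg/mL
Rate = 10 mg/hr ÷ 0.788 mg/mL = 12.69036 mL/hr
Volume infused so far = 12.69036 mL/hr × 11.9 hr = 151.0152 mL
Volume remaining = 250 − 151.0152 = 98.98477 mL
New rate:
Rate = 5.4 mg/hr ÷ 0.788 mg/mL = 6.852792 mL/hr
Time remaining = 98.98477 mL ÷ 6.852792 mL/hr = 14.44444 hr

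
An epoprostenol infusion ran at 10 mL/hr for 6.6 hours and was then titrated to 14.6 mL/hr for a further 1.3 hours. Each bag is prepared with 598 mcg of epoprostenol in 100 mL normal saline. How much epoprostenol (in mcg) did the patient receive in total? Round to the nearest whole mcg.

508 mcg

Concentration = 598 mcg ÷ 100 mL = 5.98 mcg/mL
Stage 1: 10 mL/hr × 6.6 hr = 66 mL → 66 mL × 5.98 mcg/mL = 394.68 mcg
Stage 2: 14.6 mL/hr × 1.3 hr = 18.98 mL → 18.98 mL × 5.98 mcg/mL = 113.5004 mcg
Total = 394.68 + 113.5004 = 508.1804 mcg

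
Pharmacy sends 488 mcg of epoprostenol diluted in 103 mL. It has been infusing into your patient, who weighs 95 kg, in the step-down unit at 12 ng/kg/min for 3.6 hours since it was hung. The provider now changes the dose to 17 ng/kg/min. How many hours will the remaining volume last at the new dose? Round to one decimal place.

Initial rate:
Dose = 12 ng/kg/min × 95 kg = 1140 ng/min
1140 ng/min × 60 min/hr = 68400 ng/hr
Concentration = 488 mcg ÷ 103 mL = 4.737864 mcg/mL = 4737.864 ng/mL
Rate = 68400 ng/hr ÷ 4737.864 ng/mL = 14.43689 mL/hr
Volume infused so far = 14.43689 mL/hr × 3.6 hr = 51.97279 mL
Volume remaining = 103 − 51.97279 = 51.02721 mL
New rate:
Dose = 17 ng/kg/min × 95 kg = 1615 ng/min
1615 ng/min × 60 min/hr = 96900 ng/hr
Rate = 96900 ng/hr ÷ 4737.864 ng/mL = 20.45225 mL/hr
Time remaining = 51.02721 mL ÷ 20.45225 mL/hr = 2.494943 hr

2.5 hours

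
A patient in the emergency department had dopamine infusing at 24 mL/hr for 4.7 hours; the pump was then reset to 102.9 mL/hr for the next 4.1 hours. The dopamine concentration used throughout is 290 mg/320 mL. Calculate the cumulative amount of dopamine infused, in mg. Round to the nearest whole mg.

485 mg

Concentration = 290 mg ÷ 320 mL = 0.90625 mg/mL
Stage 1: 24 mL/hr × 4.7 hr = 112.8 mL → 112.8 mL × 0.90625 mg/mL = 102.225 mg
Stage 2: 102.9 mL/hr × 4.1 hr = 421.89 mL → 421.89 mL × 0.90625 mg/mL = 382.3378 mg
Total = 102.225 + 382.3378 = 484.5628 mg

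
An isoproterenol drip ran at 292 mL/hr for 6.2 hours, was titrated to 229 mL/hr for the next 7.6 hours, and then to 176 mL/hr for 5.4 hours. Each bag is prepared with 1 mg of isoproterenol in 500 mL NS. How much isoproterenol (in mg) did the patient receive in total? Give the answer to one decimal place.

Concentration = 1 mg ÷ 500 mL = 0.002 mg/mL
Stage 1: 292 mL/hr × 6.2 hr = 1810.4 mL → 1810.4 mL × 0.002 mg/mL = 3.6208 mg
Stage 2: 229 mL/hr × 7.6 hr = 1740.4 mL → 1740.4 mL × 0.002 mg/mL = 3.4808 mg
Stage 3: 176 mL/hr × 5.4 hr = 950.4 mL → 950.4 mL × 0.002 mg/mL = 1.9008 mg
Total = 3.6208 + 3.4808 + 1.9008 = 9.0024 mg

9.0 mg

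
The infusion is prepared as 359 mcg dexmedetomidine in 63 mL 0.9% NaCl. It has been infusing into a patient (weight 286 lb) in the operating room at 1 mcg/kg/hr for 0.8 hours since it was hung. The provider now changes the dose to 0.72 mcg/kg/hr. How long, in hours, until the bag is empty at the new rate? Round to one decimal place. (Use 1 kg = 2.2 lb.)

Initial rate:
Weight = 286 lb ÷ 2.2 lb/kg = 130 kg
Dose = 1 mcg/kg/hr × 130 kg = 130 mcg/hr
Concentration = 359 mcg ÷ 63 mL = 5.698413 mcg/mL
Rate = 130 mcg/hr ÷ 5.698413 mcg/mL = 22.81337 mL/hr
Volume infused so far = 22.81337 mL/hr × 0.8 hr = 18.2507 mL
Volume remaining = 63 − 18.2507 = 44.7493 mL
New rate:
Dose = 0.72 mcg/kg/hr × 130 kg = 93.6 mcg/hr
Rate = 93.6 mcg/hr ÷ 5.698413 mcg/mL = 16.42563 mL/hr
Time remaining = 44.7493 mL ÷ 16.42563 mL/hr = 2.724359 hr

2.7 hours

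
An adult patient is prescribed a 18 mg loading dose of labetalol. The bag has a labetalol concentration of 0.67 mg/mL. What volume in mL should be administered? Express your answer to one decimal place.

26.9 mL

Volume = 18 mg ÷ 0.67 mg/mL = 26.86567 mL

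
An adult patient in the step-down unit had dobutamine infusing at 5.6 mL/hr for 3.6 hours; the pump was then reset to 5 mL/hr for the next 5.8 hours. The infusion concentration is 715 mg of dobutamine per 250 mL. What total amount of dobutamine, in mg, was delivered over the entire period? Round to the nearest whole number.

Concentration = 715 mg ÷ 250 mL = 2.86 mg/mL
Stage 1: 5.6 mL/hr × 3.6 hr = 20.16 mL → 20.16 mL × 2.86 mg/mL = 57.6576 mg
Stage 2: 5 mL/hr × 5.8 hr = 29 mL → 29 mL × 2.86 mg/mL = 82.94 mg
Total = 57.6576 + 82.94 = 140.5976 mg

141 mg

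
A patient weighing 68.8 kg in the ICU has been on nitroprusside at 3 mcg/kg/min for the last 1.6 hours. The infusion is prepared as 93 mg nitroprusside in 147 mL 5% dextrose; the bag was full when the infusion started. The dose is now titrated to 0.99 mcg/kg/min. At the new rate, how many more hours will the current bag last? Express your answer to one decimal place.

Initial rate:
Dose = 3 mcg/kg/min × 68.8 kg = 206.4 mcg/min
206.4 mcg/min × 60 min/hr = 12384 mcg/hr
Concentration = 93 mg ÷ 147 mL = 0.6326531 mg/mL = 632.6531 mcg/mL
Rate = 12384 mcg/hr ÷ 632.6531 mcg/mL = 19.57471 mL/hr
Volume infused so far = 19.57471 mL/hr × 1.6 hr = 31.31954 mL
Volume remaining = 147 − 31.31954 = 115.6805 mL
New rate:
Dose = 0.99 mcg/kg/min × 68.8 kg = 68.112 mcg/min
68.112 mcg/min × 60 min/hr = 4086.72 mcg/hr
Rate = 4086.72 mcg/hr ÷ 632.6531 mcg/mL = 6.459654 mL/hr
Time remaining = 115.6805 mL ÷ 6.459654 mL/hr = 17.90815 hr

17.9 hours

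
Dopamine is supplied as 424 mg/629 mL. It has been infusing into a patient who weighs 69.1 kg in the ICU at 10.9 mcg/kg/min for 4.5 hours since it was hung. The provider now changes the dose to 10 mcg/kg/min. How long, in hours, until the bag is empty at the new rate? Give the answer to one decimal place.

Initial rate:
Dose = 10.9 mcg/kg/min × 69.1 kg = 753.19 mcg/min
753.19 mcg/min × 60 min/hr = 45191.4 mcg/hr
Concentration = 424 mg ÷ 629 mL = 0.6740859 mg/mL = 674.0859 mcg/mL
Rate = 45191.4 mcg/hr ÷ 674.0859 mcg/mL = 67.04102 mL/hr
Volume infused so far = 67.04102 mL/hr × 4.5 hr = 301.6846 mL
Volume remaining = 629 − 301.6846 = 327.3154 mL
New rate:
Dose = 10 mcg/kg/min × 69.1 kg = 691 mcg/min
691 mcg/min × 60 min/hr = 41460 mcg/hr
Rate = 41460 mcg/hr ÷ 674.0859 mcg/mL = 61.50552 mL/hr
Time remaining = 327.3154 mL ÷ 61.50552 mL/hr = 5.321725 hr

5.3 hours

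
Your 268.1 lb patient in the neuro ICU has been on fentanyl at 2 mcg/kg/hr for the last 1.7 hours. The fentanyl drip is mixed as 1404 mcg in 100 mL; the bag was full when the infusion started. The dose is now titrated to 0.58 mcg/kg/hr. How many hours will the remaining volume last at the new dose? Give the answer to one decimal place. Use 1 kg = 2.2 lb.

Initial rate:
Weight = 268.1 lb ÷ 2.2 lb/kg = 121.8636 kg
Dose = 2 mcg/kg/hr × 121.8636 kg = 243.7273 mcg/hr
Concentration = 1404 mcg ÷ 100 mL = 14.04 mcg/mL
Rate = 243.7273 mcg/hr ÷ 14.04 mcg/mL = 17.35949 mL/hr
Volume infused so far = 17.35949 mL/hr × 1.7 hr = 29.51114 mL
Volume remaining = 100 − 29.51114 = 70.48886 mL
New rate:
Dose = 0.58 mcg/kg/hr × 121.8636 kg = 70.68091 mcg/hr
Rate = 70.68091 mcg/hr ÷ 14.04 mcg/mL = 5.034253 mL/hr
Time remaining = 70.48886 mL ÷ 5.034253 mL/hr = 14.00185 hr

14.0 hours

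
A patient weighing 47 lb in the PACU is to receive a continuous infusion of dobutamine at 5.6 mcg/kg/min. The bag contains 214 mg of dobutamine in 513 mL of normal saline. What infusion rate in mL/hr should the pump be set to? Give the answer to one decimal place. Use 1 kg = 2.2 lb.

Weight = 47 lb ÷ 2.2 lb/kg = 21.36364 kg
Dose = 5.6 mcg/kg/min × 21.36364 kg = 119.6364 mcg/min
119.6364 mcg/min × 60 min/hr = 7178.182 mcg/hr
Concentration = 214 mg ÷ 513 mL = 0.417154 mg/mL = 417.154 mcg/mL
Rate = 7178.182 mcg/hr ÷ 417.154 mcg/mL = 17.20751 mL/hr

17.2 mL/hr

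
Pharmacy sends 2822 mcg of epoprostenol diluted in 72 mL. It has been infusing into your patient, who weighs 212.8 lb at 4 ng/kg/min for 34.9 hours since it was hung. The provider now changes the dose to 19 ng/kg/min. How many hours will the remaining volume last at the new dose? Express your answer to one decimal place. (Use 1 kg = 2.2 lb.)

Initial rate:
Weight = 212.8 lb ÷ 2.2 lb/kg = 96.72727 kg
Dose = 4 ng/kg/min × 96.72727 kg = 386.9091 ng/min
386.9091 ng/min × 60 min/hr = 23214.55 ng/hr
Concentration = 2822 mcg ÷ 72 mL = 39.19444 mcg/mL = 39194.44 ng/mL
Rate = 23214.55 ng/hr ÷ 39194.44 ng/mL = 0.5922917 mL/hr
Volume infused so far = 0.5922917 mL/hr × 34.9 hr = 20.67098 mL
Volume remaining = 72 − 20.67098 = 51.32902 mL
New rate:
Dose = 19 ng/kg/min × 96.72727 kg = 1837.818 ng/min
1837.818 ng/min × 60 min/hr = 110269.1 ng/hr
Rate = 110269.1 ng/hr ÷ 39194.44 ng/mL = 2.813386 mL/hr
Time remaining = 51.32902 mL ÷ 2.813386 mL/hr = 18.24457 hr

18.2 hours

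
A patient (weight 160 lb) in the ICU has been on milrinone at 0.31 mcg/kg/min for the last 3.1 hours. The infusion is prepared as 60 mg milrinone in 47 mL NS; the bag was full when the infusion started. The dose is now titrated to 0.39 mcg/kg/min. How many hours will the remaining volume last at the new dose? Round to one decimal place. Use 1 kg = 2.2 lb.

32.8 hours

Initial rate:
Weight = 160 lb ÷ 2.2 lb/kg = 72.72727 kg
Dose = 0.31 mcg/kg/min × 72.72727 kg = 22.54545 mcg/min
22.54545 mcg/min × 60 min/hr = 1352.727 mcg/hr
Concentration = 60 mg ÷ 47 mL = 1.276596 mg/mL = 1276.596 mcg/mL
Rate = 1352.727 mcg/hr ÷ 1276.596 mcg/mL = 1.059636 mL/hr
Volume infused so far = 1.059636 mL/hr × 3.1 hr = 3.284873 mL
Volume remaining = 47 − 3.284873 = 43.71513 mL
New rate:
Dose = 0.39 mcg/kg/min × 72.72727 kg = 28.36364 mcg/min
28.36364 mcg/min × 60 min/hr = 1701.818 mcg/hr
Rate = 1701.818 mcg/hr ÷ 1276.596 mcg/mL = 1.333091 mL/hr
Time remaining = 43.71513 mL ÷ 1.333091 mL/hr = 32.79231 hr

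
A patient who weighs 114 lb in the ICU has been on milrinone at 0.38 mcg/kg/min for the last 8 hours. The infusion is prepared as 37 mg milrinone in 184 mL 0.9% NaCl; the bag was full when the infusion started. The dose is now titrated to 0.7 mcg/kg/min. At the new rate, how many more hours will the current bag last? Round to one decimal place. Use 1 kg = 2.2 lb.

12.7 hours

Initial rate:
Weight = 114 lb ÷ 2.2 lb/kg = 51.81818 kg
Dose = 0.38 mcg/kg/min × 51.81818 kg = 19.69091 mcg/min
19.69091 mcg/min × 60 min/hr = 1181.455 mcg/hr
Concentration = 37 mg ÷ 184 mL = 0.201087 mg/mL = 201.087 mcg/mL
Rate = 1181.455 mcg/hr ÷ 201.087 mcg/mL = 5.875342 mL/hr
Volume infused so far = 5.875342 mL/hr × 8 hr = 47.00273 mL
Volume remaining = 184 − 47.00273 = 136.9973 mL
New rate:
Dose = 0.7 mcg/kg/min × 51.81818 kg = 36.27273 mcg/min
36.27273 mcg/min × 60 min/hr = 2176.364 mcg/hr
Rate = 2176.364 mcg/hr ÷ 201.087 mcg/mL = 10.823 mL/hr
Time remaining = 136.9973 mL ÷ 10.823 mL/hr = 12.65798 hr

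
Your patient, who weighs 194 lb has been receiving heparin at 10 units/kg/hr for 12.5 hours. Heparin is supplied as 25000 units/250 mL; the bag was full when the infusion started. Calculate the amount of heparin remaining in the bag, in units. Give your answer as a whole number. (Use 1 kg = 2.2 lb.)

Weight = 194 lb ÷ 2.2 lb/kg = 88.18182 kg
Dose = 10 units/kg/hr × 88.18182 kg = 881.8182 units/hr
Concentration = 25000 units ÷ 250 mL = 100 units/mL
Rate = 881.8182 units/hr ÷ 100 units/mL = 8.818182 mL/hr
Volume infused = 8.818182 mL/hr × 12.5 hr = 110.2273 mL
Volume remaining = 250 − 110.2273 = 139.7727 mL
Drug remaining = 139.7727 mL × 100 units/mL = 13977.27 units

13977 units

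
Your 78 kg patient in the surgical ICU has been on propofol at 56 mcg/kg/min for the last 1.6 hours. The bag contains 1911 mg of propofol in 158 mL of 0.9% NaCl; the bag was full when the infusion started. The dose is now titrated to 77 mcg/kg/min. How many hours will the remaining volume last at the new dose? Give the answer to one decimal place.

4.1 hours

Initial rate:
Dose = 56 mcg/kg/min × 78 kg = 4368 mcg/min
4368 mcg/min × 60 min/hr = 262080 mcg/hr
Concentration = 1911 mg ÷ 158 mL = 12.09494 mg/mL = 12094.94 mcg/mL
Rate = 262080 mcg/hr ÷ 12094.94 mcg/mL = 21.66857 mL/hr
Volume infused so far = 21.66857 mL/hr × 1.6 hr = 34.66971 mL
Volume remaining = 158 − 34.66971 = 123.3303 mL
New rate:
Dose = 77 mcg/kg/min × 78 kg = 6006 mcg/min
6006 mcg/min × 60 min/hr = 360360 mcg/hr
Rate = 360360 mcg/hr ÷ 12094.94 mcg/mL = 29.79429 mL/hr
Time remaining = 123.3303 mL ÷ 29.79429 mL/hr = 4.139394 hr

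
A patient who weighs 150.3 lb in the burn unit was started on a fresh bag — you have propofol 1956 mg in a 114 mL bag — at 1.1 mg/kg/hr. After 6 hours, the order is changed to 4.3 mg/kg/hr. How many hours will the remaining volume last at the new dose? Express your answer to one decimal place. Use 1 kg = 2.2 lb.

5.1 hours

Initial rate:
Weight = 150.3 lb ÷ 2.2 lb/kg = 68.31818 kg
Dose = 1.1 mg/kg/hr × 68.31818 kg = 75.15 mg/hr
Concentration = 1956 mg ÷ 114 mL = 17.15789 mg/mL
Rate = 75.15 mg/hr ÷ 17.15789 mg/mL = 4.379908 mL/hr
Volume infused so far = 4.379908 mL/hr × 6 hr = 26.27945 mL
Volume remaining = 114 − 26.27945 = 87.72055 mL
New rate:
Dose = 4.3 mg/kg/hr × 68.31818 kg = 293.7682 mg/hr
Rate = 293.7682 mg/hr ÷ 17.15789 mg/mL = 17.12146 mL/hr
Time remaining = 87.72055 mL ÷ 17.12146 mL/hr = 5.123428 hr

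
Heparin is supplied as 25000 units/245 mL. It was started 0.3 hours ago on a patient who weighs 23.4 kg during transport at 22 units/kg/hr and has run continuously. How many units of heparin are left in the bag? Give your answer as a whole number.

24846 units

Dose = 22 units/kg/hr × 23.4 kg = 514.8 units/hr
Concentration = 25000 units ÷ 245 mL = 102.0408 units/mL
Rate = 514.8 units/hr ÷ 102.0408 units/mL = 5.04504 mL/hr
Volume infused = 5.04504 mL/hr × 0.3 hr = 1.513512 mL
Volume remaining = 245 − 1.513512 = 243.4865 mL
Drug remaining = 243.4865 mL × 102.0408 units/mL = 24845.56 units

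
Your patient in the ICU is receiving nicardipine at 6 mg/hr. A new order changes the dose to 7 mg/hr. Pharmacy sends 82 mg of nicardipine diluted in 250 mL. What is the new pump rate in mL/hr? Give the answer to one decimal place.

Concentration = 82 mg ÷ 250 mL = 0.328 mg/mL
Rate = 7 mg/hr ÷ 0.328 mg/mL = 21.34146 mL/hr

21.3 mL/hr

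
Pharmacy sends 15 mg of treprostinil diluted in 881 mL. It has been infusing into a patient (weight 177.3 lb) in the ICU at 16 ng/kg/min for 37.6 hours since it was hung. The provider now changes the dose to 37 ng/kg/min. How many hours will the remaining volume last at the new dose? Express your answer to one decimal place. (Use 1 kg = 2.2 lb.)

Initial rate:
Weight = 177.3 lb ÷ 2.2 lb/kg = 80.59091 kg
Dose = 16 ng/kg/min × 80.59091 kg = 1289.455 ng/min
1289.455 ng/min × 60 min/hr = 77367.27 ng/hr
Concentration = 15 mg ÷ 881 mL = 0.01702611 mg/mL = 17026.11 ng/mL
Rate = 77367.27 ng/hr ÷ 17026.11 ng/mL = 4.544038 mL/hr
Volume infused so far = 4.544038 mL/hr × 37.6 hr = 170.8558 mL
Volume remaining = 881 − 170.8558 = 710.1442 mL
New rate:
Dose = 37 ng/kg/min × 80.59091 kg = 2981.864 ng/min
2981.864 ng/min × 60 min/hr = 178911.8 ng/hr
Rate = 178911.8 ng/hr ÷ 17026.11 ng/mL = 10.50809 mL/hr
Time remaining = 710.1442 mL ÷ 10.50809 mL/hr = 67.58073 hr

67.6 hours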